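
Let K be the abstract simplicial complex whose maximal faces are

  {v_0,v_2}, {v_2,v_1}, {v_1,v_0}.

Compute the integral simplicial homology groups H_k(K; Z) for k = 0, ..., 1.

H_0 = Z,  H_1 = Z.

K has 3 vertices, 3 edges.
rank ∂_0 = 0, rank ∂_1 = 2 ⇒ b_0 = 3 − 0 − 2 = 1; all invariant factors of ∂_1 are 1 so no torsion. So H_0 = Z.
rank ∂_1 = 2, rank ∂_2 = 0 ⇒ b_1 = 3 − 2 − 0 = 1. So H_1 = Z.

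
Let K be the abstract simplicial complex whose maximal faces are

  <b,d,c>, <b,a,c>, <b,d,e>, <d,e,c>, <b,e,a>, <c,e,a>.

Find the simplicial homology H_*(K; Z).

H_0 ≅ Z,  H_1 = 0,  H_2 ≅ Z.

Take the total order a < b < c < d < e on the vertex set. Then K (dimension 2) consists of the simplices:

  0-simplices (5): a, b, c, d, e
  1-simplices (9): ab, ac, ae, bc, bd, be, cd, ce, de
  2-simplices (6): abc, abe, ace, bcd, bde, cde

giving chain groups C_0 ≅ Z^5, C_1 ≅ Z^9, C_2 ≅ Z^6.

∂_1: C_1 → C_0 maps an edge to its endpoints' difference, ∂[p,q] = q − p.
The 5×9 boundary matrix has rank 4 and Smith normal form diag(1,1,1,1).

∂_2: C_2 → C_1 acts by ∂[p,q,r] = [q,r] − [p,r] + [p,q]. For instance
  ∂bde = de − be + bd,
  ∂abe = be − ae + ab.
The 9×6 boundary matrix has rank 5 and Smith normal form diag(1,1,1,1,1).

From H_k ≅ ker(∂_k) / im(∂_{k+1}) we obtain:

  H_0: rank C_0 − rank ∂_1 = 5 − 4 = 1, and the invariant factors of ∂_1 are all 1, so H_0 = Z.
  H_1: rank ker ∂_1 − rank ∂_2 = (9 − 4) − 5 = 0, and the invariant factors of ∂_2 are all 1, so H_1 = 0.
  H_2: rank ker ∂_2 − rank ∂_3 = (6 − 5) − 0 = 1, and there is no ∂_3, so H_2 = Z.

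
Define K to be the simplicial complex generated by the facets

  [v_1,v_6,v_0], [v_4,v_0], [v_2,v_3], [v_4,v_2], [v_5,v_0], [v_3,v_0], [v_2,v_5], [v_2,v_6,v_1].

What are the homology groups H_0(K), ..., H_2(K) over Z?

H_0 ≅ Z,  H_1 ≅ Z^3,  H_2 = 0.

We work with the vertex ordering v_0 < v_1 < v_2 < v_3 < v_4 < v_5 < v_6. The simplices of K, each written with vertices in increasing order, are:

  0-simplices (7): [v_0], [v_1], [v_2], [v_3], [v_4], [v_5], [v_6]
  1-simplices (11): [v_0,v_1], [v_0,v_3], [v_0,v_4], [v_0,v_5], [v_0,v_6], [v_1,v_2], [v_1,v_6], [v_2,v_3], [v_2,v_4], [v_2,v_5], [v_2,v_6]
  2-simplices (2): [v_0,v_1,v_6], [v_1,v_2,v_6]

giving chain groups C_0 ≅ Z^7, C_1 ≅ Z^11, C_2 ≅ Z^2.

∂_1: C_1 → C_0 sends each edge [p,q] (with p < q) to q − p. For instance
  ∂[v_0,v_3] = [v_3] − [v_0].
As a 7×11 matrix over Z this has rank 6, with invariant factors (1,1,1,1,1,1).

∂_2: C_2 → C_1 acts by ∂[p,q,r] = [q,r] − [p,r] + [p,q]. For instance
  ∂[v_1,v_2,v_6] = [v_2,v_6] − [v_1,v_6] + [v_1,v_2],
  ∂[v_0,v_1,v_6] = [v_1,v_6] − [v_0,v_6] + [v_0,v_1].
As a 11×2 matrix over Z this has rank 2, with invariant factors (1,1).

From H_k ≅ ker(∂_k) / im(∂_{k+1}) we obtain:

  H_0: rank C_0 − rank ∂_1 = 7 − 6 = 1, and the invariant factors of ∂_1 are all 1, so H_0 ≅ Z.
  H_1: rank ker ∂_1 − rank ∂_2 = (11 − 6) − 2 = 3, and the invariant factors of ∂_2 are all 1, so H_1 ≅ Z^3.
  H_2: rank ker ∂_2 − rank ∂_3 = (2 − 2) − 0 = 0, and there is no ∂_3, so H_2 ≅ 0.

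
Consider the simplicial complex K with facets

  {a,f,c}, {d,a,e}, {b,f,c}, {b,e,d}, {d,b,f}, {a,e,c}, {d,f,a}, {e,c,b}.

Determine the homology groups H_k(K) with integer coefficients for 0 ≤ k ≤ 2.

H_0 ≅ Z,  H_1 = 0,  H_2 ≅ Z.

We work with the vertex ordering a < b < c < d < e < f. The simplices of K, each written with vertices in increasing order, are:

  0-simplices (6): a, b, c, d, e, f
  1-simplices (12): ac, ad, ae, af, bc, bd, be, bf, ce, cf, de, df
  2-simplices (8): ace, acf, ade, adf, bce, bcf, bde, bdf

giving chain groups C_0 ≅ Z^6, C_1 ≅ Z^12, C_2 ≅ Z^8.

The boundary map ∂_1: C_1 → C_0 is given by ∂[p,q] = [q] − [p]. For instance
  ∂bc = c − b.
The resulting 6×12 matrix has rank 5, and its Smith normal form has invariant factors (1,1,1,1,1).

∂_2: C_2 → C_1 maps a triangle to the signed sum of its edges. For instance
  ∂bdf = df − bf + bd,
  ∂acf = cf − af + ac.
The resulting 12×8 matrix has rank 7, and its Smith normal form has invariant factors (1,1,1,1,1,1,1).

From H_k ≅ ker(∂_k) / im(∂_{k+1}) we obtain:

  H_0: rank C_0 − rank ∂_1 = 6 − 5 = 1, and the invariant factors of ∂_1 are all 1, so H_0 = Z.
  H_1: rank ker ∂_1 − rank ∂_2 = (12 − 5) − 7 = 0, and the invariant factors of ∂_2 are all 1, so H_1 = 0.
  H_2: rank ker ∂_2 − rank ∂_3 = (8 − 7) − 0 = 1, and there is no ∂_3, so H_2 = Z.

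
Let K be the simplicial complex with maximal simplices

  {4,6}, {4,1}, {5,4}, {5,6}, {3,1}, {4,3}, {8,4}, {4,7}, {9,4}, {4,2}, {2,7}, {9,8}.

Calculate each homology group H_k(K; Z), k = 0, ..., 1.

H_0 = Z,  H_1 = Z^4.

Take the total order 1 < 2 < 3 < 4 < 5 < 6 < 7 < 8 < 9 on the vertex set. Then K (dimension 1) consists of the simplices:

  0-simplices (9): [1], [2], [3], [4], [5], [6], [7], [8], [9]
  1-simplices (12): [1,3], [1,4], [2,4], [2,7], [3,4], [4,5], [4,6], [4,7], [4,8], [4,9], [5,6], [8,9]

Hence C_0 ≅ Z^9, C_1 ≅ Z^12.

∂_1: C_1 → C_0 is given by ∂[p,q] = [q] − [p].
The 9×12 boundary matrix has rank 8 and Smith normal form diag(1,1,1,1,1,1,1,1).

Computing H_k = (kernel of ∂_k) / (image of ∂_{k+1}):

  H_0: rank C_0 − rank ∂_1 = 9 − 8 = 1, and the invariant factors of ∂_1 are all 1, so H_0 = Z.
  H_1: rank ker ∂_1 − rank ∂_2 = (12 − 8) − 0 = 4, and there is no ∂_2, so H_1 = Z^4.

As a check, the Euler characteristic is 9 − 12 = -3, which agrees with 1 − 4 = -3.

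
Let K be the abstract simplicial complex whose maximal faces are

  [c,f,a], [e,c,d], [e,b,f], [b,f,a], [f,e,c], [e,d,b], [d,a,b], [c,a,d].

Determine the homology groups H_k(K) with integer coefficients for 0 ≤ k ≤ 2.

H_0 = Z,  H_1 = 0,  H_2 = Z.

We work with the vertex ordering a < b < c < d < e < f. The simplices of K, each written with vertices in increasing order, are:

  0-simplices (6): a, b, c, d, e, f
  1-simplices (12): ab, ac, ad, af, bd, be, bf, cd, ce, cf, de, ef
  2-simplices (8): abd, abf, acd, acf, bde, bef, cde, cef

Hence C_0 ≅ Z^6, C_1 ≅ Z^12, C_2 ≅ Z^8.

∂_1: C_1 → C_0 maps an edge to its endpoints' difference, ∂[p,q] = q − p.
The resulting 6×12 matrix has rank 5, and its Smith normal form has invariant factors (1,1,1,1,1).

Boundary ∂_2: C_2 → C_1 sends each 2-simplex [p,q,r] to [q,r] − [p,r] + [p,q]. For instance
  ∂abf = bf − af + ab,
  ∂cde = de − ce + cd.
The 12×8 boundary matrix has rank 7 and Smith normal form diag(1,1,1,1,1,1,1).

Computing H_k = (kernel of ∂_k) / (image of ∂_{k+1}):

  H_0: rank C_0 − rank ∂_1 = 6 − 5 = 1, and the invariant factors of ∂_1 are all 1, so H_0 = Z.
  H_1: rank ker ∂_1 − rank ∂_2 = (12 − 5) − 7 = 0, and the invariant factors of ∂_2 are all 1, so H_1 = 0.
  H_2: rank ker ∂_2 − rank ∂_3 = (8 − 7) − 0 = 1, and there is no ∂_3, so H_2 = Z.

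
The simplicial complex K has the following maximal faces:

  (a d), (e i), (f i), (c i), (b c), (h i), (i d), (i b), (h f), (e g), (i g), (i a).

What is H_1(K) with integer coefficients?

K has 9 vertices, 12 edges.
rank ∂_1 = 8, rank ∂_2 = 0 ⇒ b_1 = 12 − 8 − 0 = 4. So H_1 = Z^4.

H_1 ≅ Z^4.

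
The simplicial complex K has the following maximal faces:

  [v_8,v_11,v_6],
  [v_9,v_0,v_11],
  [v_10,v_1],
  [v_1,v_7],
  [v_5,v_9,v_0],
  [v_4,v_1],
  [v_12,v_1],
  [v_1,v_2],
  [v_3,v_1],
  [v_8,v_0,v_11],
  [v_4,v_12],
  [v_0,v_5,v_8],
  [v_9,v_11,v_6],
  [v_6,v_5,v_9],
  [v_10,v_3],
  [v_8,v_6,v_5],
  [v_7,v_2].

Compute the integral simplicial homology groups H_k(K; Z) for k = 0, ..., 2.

K has 13 vertices, 21 edges, 8 triangles.
rank ∂_0 = 0, rank ∂_1 = 11 ⇒ b_0 = 13 − 0 − 11 = 2; all invariant factors of ∂_1 are 1 so no torsion. So H_0 ≅ Z^2.
rank ∂_1 = 11, rank ∂_2 = 7 ⇒ b_1 = 21 − 11 − 7 = 3; all invariant factors of ∂_2 are 1 so no torsion. So H_1 ≅ Z^3.
rank ∂_2 = 7, rank ∂_3 = 0 ⇒ b_2 = 8 − 7 − 0 = 1. So H_2 ≅ Z.

H_0 ≅ Z^2,  H_1 ≅ Z^3,  H_2 ≅ Z.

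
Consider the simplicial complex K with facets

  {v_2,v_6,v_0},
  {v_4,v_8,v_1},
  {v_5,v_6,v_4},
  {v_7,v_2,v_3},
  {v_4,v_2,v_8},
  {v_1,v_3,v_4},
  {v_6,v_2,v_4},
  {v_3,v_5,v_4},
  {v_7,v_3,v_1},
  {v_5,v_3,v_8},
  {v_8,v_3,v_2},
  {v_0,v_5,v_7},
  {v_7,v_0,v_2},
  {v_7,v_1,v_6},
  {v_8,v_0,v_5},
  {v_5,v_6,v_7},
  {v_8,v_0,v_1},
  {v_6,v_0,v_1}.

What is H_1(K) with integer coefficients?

H_1 = Z × Z/2.

K has 9 vertices, 27 edges, 18 triangles.
rank ∂_1 = 8, rank ∂_2 = 18 ⇒ b_1 = 27 − 8 − 18 = 1; ∂_2 has invariant factor(s) [2] giving torsion. So H_1 ≅ Z × Z/2.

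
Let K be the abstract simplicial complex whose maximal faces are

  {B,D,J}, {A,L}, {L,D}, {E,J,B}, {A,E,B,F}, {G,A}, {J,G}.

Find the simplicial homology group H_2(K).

Order the vertices as A < B < D < E < F < G < J < L. Listing each simplex with vertices in this order, K has dimension 3 with simplices:

  0-simplices (8): A, B, D, E, F, G, J, L
  1-simplices (14): AB, AE, AF, AG, AL, BD, BE, BF, BJ, DJ, DL, EF, EJ, GJ
  2-simplices (6): ABE, ABF, AEF, BDJ, BEF, BEJ
  3-simplices (1): ABEF

giving chain groups C_0 ≅ Z^8, C_1 ≅ Z^14, C_2 ≅ Z^6, C_3 ≅ Z^1.

The boundary map ∂_1: C_1 → C_0 maps an edge to its endpoints' difference, ∂[p,q] = q − p. For instance
  ∂AE = E − A.
The 8×14 boundary matrix has rank 7 and Smith normal form diag(1,1,1,1,1,1,1).

The boundary map ∂_2: C_2 → C_1 sends each 2-simplex [p,q,r] to [q,r] − [p,r] + [p,q]. For instance
  ∂BDJ = DJ − BJ + BD,
  ∂ABF = BF − AF + AB.
As a 14×6 matrix over Z this has rank 5, with invariant factors (1,1,1,1,1).

Boundary ∂_3: C_3 → C_2 sends each 3-simplex σ to the alternating sum Σ_i (−1)^i (σ with its i-th vertex removed). For instance
  ∂ABEF = BEF − AEF + ABF − ABE.
This gives a 6×1 integer matrix of rank 1; reducing to Smith normal form yields diagonal entries (1).

From H_k ≅ ker(∂_k) / im(∂_{k+1}) we obtain:

  H_2: rank ker ∂_2 − rank ∂_3 = (6 − 5) − 1 = 0, and the invariant factors of ∂_3 are all 1, so H_2 ≅ 0.

H_2 = 0.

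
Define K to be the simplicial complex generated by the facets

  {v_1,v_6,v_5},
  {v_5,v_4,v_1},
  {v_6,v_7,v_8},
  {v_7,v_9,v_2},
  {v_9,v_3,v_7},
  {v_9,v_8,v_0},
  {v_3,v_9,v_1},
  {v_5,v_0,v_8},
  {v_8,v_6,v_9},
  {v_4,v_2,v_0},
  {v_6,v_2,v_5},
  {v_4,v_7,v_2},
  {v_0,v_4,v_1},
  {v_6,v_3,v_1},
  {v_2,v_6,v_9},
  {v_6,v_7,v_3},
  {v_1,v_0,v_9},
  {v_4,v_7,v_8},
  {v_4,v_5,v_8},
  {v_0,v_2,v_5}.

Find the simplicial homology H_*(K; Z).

H_0 ≅ Z,  H_1 ≅ Z ⊕ Z_2,  H_2 = 0.

We work with the vertex ordering v_0 < v_1 < v_2 < v_3 < v_4 < v_5 < v_6 < v_7 < v_8 < v_9. The simplices of K, each written with vertices in increasing order, are:

  0-simplices (10): [v_0], [v_1], [v_2], [v_3], [v_4], [v_5], [v_6], [v_7], [v_8], [v_9]
  1-simplices (30): (30 of them)
  2-simplices (20): (20 of them)

so the chain groups are C_0 ≅ Z^10, C_1 ≅ Z^30, C_2 ≅ Z^20.

∂_1: C_1 → C_0 maps an edge to its endpoints' difference, ∂[p,q] = q − p. For instance
  ∂[v_0,v_5] = [v_5] − [v_0].
This gives a 10×30 integer matrix of rank 9; reducing to Smith normal form yields diagonal entries (1,1,1,1,1,1,1,1,1).

Boundary ∂_2: C_2 → C_1 sends each 2-simplex [p,q,r] to [q,r] − [p,r] + [p,q]. For instance
  ∂[v_2,v_5,v_6] = [v_5,v_6] − [v_2,v_6] + [v_2,v_5],
  ∂[v_2,v_4,v_7] = [v_4,v_7] − [v_2,v_7] + [v_2,v_4].
As a 30×20 matrix over Z this has rank 20, with invariant factors (1,1,1,1,1,1,1,1,1,1,1,1,1,1,1,1,1,1,1,2).

Reading off H_k = ker ∂_k / im ∂_{k+1}:

  H_0: rank C_0 − rank ∂_1 = 10 − 9 = 1, and the invariant factors of ∂_1 are all 1, so H_0 ≅ Z.
  H_1: rank ker ∂_1 − rank ∂_2 = (30 − 9) − 20 = 1, and ∂_2 has invariant factor 2 > 1, so H_1 ≅ Z ⊕ Z_2.
  H_2: rank ker ∂_2 − rank ∂_3 = (20 − 20) − 0 = 0, and there is no ∂_3, so H_2 ≅ 0.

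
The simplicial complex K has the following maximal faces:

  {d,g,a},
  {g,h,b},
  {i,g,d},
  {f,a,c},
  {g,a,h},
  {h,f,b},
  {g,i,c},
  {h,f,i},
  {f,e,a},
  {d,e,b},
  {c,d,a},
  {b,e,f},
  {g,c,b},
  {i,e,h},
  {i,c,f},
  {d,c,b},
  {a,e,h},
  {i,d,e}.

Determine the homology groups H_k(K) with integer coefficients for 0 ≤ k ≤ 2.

H_0 ≅ Z,  H_1 ≅ Z ⊕ Z_2,  H_2 = 0.

We work with the vertex ordering a < b < c < d < e < f < g < h < i. The simplices of K, each written with vertices in increasing order, are:

  0-simplices (9): a, b, c, d, e, f, g, h, i
  1-simplices (27): ac, ad, ae, af, ag, ah, bc, bd, be, bf, bg, bh, cd, cf, cg, ci, de, dg, di, ef, eh, ei, fh, fi, gh, gi, hi
  2-simplices (18): acd, acf, adg, aef, aeh, agh, bcd, bcg, bde, bef, bfh, bgh, cfi, cgi, dei, dgi, ehi, fhi

Hence C_0 ≅ Z^9, C_1 ≅ Z^27, C_2 ≅ Z^18.

∂_1: C_1 → C_0 is given by ∂[p,q] = [q] − [p].
As a 9×27 matrix over Z this has rank 8, with invariant factors (1,1,1,1,1,1,1,1).

∂_2: C_2 → C_1 maps a triangle to the signed sum of its edges. For instance
  ∂agh = gh − ah + ag,
  ∂cfi = fi − ci + cf.
The 27×18 boundary matrix has rank 18 and Smith normal form diag(1,1,1,1,1,1,1,1,1,1,1,1,1,1,1,1,1,2).

Reading off H_k = ker ∂_k / im ∂_{k+1}:

  H_0: rank C_0 − rank ∂_1 = 9 − 8 = 1, and the invariant factors of ∂_1 are all 1, so H_0 ≅ Z.
  H_1: rank ker ∂_1 − rank ∂_2 = (27 − 8) − 18 = 1, and ∂_2 has invariant factor 2 > 1, so H_1 ≅ Z ⊕ Z_2.
  H_2: rank ker ∂_2 − rank ∂_3 = (18 − 18) − 0 = 0, and there is no ∂_3, so H_2 ≅ 0.

As a check, the Euler characteristic is 9 − 27 + 18 = 0, which agrees with 1 − 1 + 0 = 0.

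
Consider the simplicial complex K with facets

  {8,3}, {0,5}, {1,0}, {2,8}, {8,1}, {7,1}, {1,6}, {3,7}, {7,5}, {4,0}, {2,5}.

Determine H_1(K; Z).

Fix the vertex order 0 < 1 < 2 < 3 < 4 < 5 < 6 < 7 < 8 and write every simplex with vertices in increasing order. Then dim K = 1 and the simplices of K are:

  0-simplices (9): [0], [1], [2], [3], [4], [5], [6], [7], [8]
  1-simplices (11): [0,1], [0,4], [0,5], [1,6], [1,7], [1,8], [2,5], [2,8], [3,7], [3,8], [5,7]

so the chain groups are C_0 ≅ Z^9, C_1 ≅ Z^11.

Boundary ∂_1: C_1 → C_0 maps an edge to its endpoints' difference, ∂[p,q] = q − p. For instance
  ∂[2,8] = [8] − [2].
The 9×11 boundary matrix has rank 8 and Smith normal form diag(1,1,1,1,1,1,1,1).

From H_k ≅ ker(∂_k) / im(∂_{k+1}) we obtain:

  H_1: rank ker ∂_1 − rank ∂_2 = (11 − 8) − 0 = 3, and there is no ∂_2, so H_1 = Z^3.

H_1 ≅ Z^3.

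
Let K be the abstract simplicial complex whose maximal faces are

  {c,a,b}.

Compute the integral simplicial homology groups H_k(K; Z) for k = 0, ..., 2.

H_0 ≅ Z,  H_1 = 0,  H_2 = 0.

We work with the vertex ordering a < b < c. The simplices of K, each written with vertices in increasing order, are:

  0-simplices (3): a, b, c
  1-simplices (3): ab, ac, bc
  2-simplices (1): abc

Hence C_0 ≅ Z^3, C_1 ≅ Z^3, C_2 ≅ Z^1.

∂_1: C_1 → C_0 sends each edge [p,q] (with p < q) to q − p.
The resulting 3×3 matrix has rank 2, and its Smith normal form has invariant factors (1,1).

Boundary ∂_2: C_2 → C_1 acts by ∂[p,q,r] = [q,r] − [p,r] + [p,q]. For instance
  ∂abc = bc − ac + ab.
The 3×1 boundary matrix has rank 1 and Smith normal form diag(1).

Now H_k = ker ∂_k / im ∂_{k+1}, so:

  H_0: rank C_0 − rank ∂_1 = 3 − 2 = 1, and the invariant factors of ∂_1 are all 1, so H_0 = Z.
  H_1: rank ker ∂_1 − rank ∂_2 = (3 − 2) − 1 = 0, and the invariant factors of ∂_2 are all 1, so H_1 = 0.
  H_2: rank ker ∂_2 − rank ∂_3 = (1 − 1) − 0 = 0, and there is no ∂_3, so H_2 = 0.

As a check, the Euler characteristic is 3 − 3 + 1 = 1, which agrees with 1 − 0 + 0 = 1.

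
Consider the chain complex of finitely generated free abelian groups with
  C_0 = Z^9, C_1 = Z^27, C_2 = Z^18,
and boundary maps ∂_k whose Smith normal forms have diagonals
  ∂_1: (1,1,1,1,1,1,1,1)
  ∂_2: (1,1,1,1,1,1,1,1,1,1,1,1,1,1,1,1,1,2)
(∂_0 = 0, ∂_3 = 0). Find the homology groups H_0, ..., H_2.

H_0 ≅ Z,  H_1 ≅ Z × Z/2,  H_2 = 0.

H_0: b_0 = 9 − 0 − 8 = 1; torsion from ∂_1 factors > 1: none. So H_0 ≅ Z.
H_1: b_1 = 27 − 8 − 18 = 1; torsion from ∂_2 factors > 1: [2]. So H_1 ≅ Z × Z/2.
H_2: b_2 = 18 − 18 − 0 = 0; torsion from ∂_3 factors > 1: none. So H_2 ≅ 0.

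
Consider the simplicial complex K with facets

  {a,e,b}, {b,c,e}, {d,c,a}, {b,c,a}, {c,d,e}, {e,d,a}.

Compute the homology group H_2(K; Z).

Take the total order a < b < c < d < e on the vertex set. Then K (dimension 2) consists of the simplices:

  0-simplices (5): a, b, c, d, e
  1-simplices (9): ab, ac, ad, ae, bc, be, cd, ce, de
  2-simplices (6): abc, abe, acd, ade, bce, cde

so the chain groups are C_0 ≅ Z^5, C_1 ≅ Z^9, C_2 ≅ Z^6.

∂_1: C_1 → C_0 maps an edge to its endpoints' difference, ∂[p,q] = q − p. For instance
  ∂be = e − b.
This gives a 5×9 integer matrix of rank 4; reducing to Smith normal form yields diagonal entries (1,1,1,1).

∂_2: C_2 → C_1 acts by ∂[p,q,r] = [q,r] − [p,r] + [p,q]. For instance
  ∂ade = de − ae + ad,
  ∂cde = de − ce + cd.
The resulting 9×6 matrix has rank 5, and its Smith normal form has invariant factors (1,1,1,1,1).

From H_k ≅ ker(∂_k) / im(∂_{k+1}) we obtain:

  H_2: rank ker ∂_2 − rank ∂_3 = (6 − 5) − 0 = 1, and there is no ∂_3, so H_2 ≅ Z.

H_2 ≅ Z.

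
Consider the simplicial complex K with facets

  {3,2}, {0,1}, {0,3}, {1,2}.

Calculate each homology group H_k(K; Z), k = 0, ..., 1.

H_0 ≅ Z,  H_1 ≅ Z.

Take the total order 0 < 1 < 2 < 3 on the vertex set. Then K (dimension 1) consists of the simplices:

  0-simplices (4): [0], [1], [2], [3]
  1-simplices (4): [0,1], [0,3], [1,2], [2,3]

giving chain groups C_0 ≅ Z^4, C_1 ≅ Z^4.

The boundary map ∂_1: C_1 → C_0 sends each edge [p,q] (with p < q) to q − p. For instance
  ∂[0,3] = [3] − [0].
The 4×4 boundary matrix has rank 3 and Smith normal form diag(1,1,1).

Now H_k = ker ∂_k / im ∂_{k+1}, so:

  H_0: rank C_0 − rank ∂_1 = 4 − 3 = 1, and the invariant factors of ∂_1 are all 1, so H_0 ≅ Z.
  H_1: rank ker ∂_1 − rank ∂_2 = (4 − 3) − 0 = 1, and there is no ∂_2, so H_1 ≅ Z.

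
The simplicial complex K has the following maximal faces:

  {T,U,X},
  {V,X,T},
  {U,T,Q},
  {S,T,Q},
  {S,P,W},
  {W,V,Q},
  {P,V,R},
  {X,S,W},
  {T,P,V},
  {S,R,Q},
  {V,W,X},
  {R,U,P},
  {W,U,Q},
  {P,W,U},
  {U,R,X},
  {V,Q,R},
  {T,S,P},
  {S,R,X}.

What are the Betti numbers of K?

b_0 = 1, b_1 = 2, b_2 = 1.

Fix the vertex order P < Q < R < S < T < U < V < W < X and write every simplex with vertices in increasing order. Then dim K = 2 and the simplices of K are:

  0-simplices (9): P, Q, R, S, T, U, V, W, X
  1-simplices (27): PR, PS, PT, PU, PV, PW, QR, QS, QT, QU, QV, QW, RS, RU, RV, RX, ST, SW, SX, TU, TV, TX, UW, UX, VW, VX, WX
  2-simplices (18): PRU, PRV, PST, PSW, PTV, PUW, QRS, QRV, QST, QTU, QUW, QVW, RSX, RUX, SWX, TUX, TVX, VWX

so the chain groups are C_0 ≅ Z^9, C_1 ≅ Z^27, C_2 ≅ Z^18.

∂_1: C_1 → C_0 sends each edge [p,q] (with p < q) to q − p.
This gives a 9×27 integer matrix of rank 8; reducing to Smith normal form yields diagonal entries (1,1,1,1,1,1,1,1).

Boundary ∂_2: C_2 → C_1 maps a triangle to the signed sum of its edges. For instance
  ∂QRV = RV − QV + QR,
  ∂PUW = UW − PW + PU.
As a 27×18 matrix over Z this has rank 17, with invariant factors (1,1,1,1,1,1,1,1,1,1,1,1,1,1,1,1,1).

Reading off H_k = ker ∂_k / im ∂_{k+1}:

  H_0: rank C_0 − rank ∂_1 = 9 − 8 = 1, and the invariant factors of ∂_1 are all 1, so H_0 = Z.
  H_1: rank ker ∂_1 − rank ∂_2 = (27 − 8) − 17 = 2, and the invariant factors of ∂_2 are all 1, so H_1 = Z^2.
  H_2: rank ker ∂_2 − rank ∂_3 = (18 − 17) − 0 = 1, and there is no ∂_3, so H_2 = Z.

As a check, the Euler characteristic is 9 − 27 + 18 = 0, which agrees with 1 − 2 + 1 = 0.

Hence the Betti numbers are b_0 = 1, b_1 = 2, b_2 = 1.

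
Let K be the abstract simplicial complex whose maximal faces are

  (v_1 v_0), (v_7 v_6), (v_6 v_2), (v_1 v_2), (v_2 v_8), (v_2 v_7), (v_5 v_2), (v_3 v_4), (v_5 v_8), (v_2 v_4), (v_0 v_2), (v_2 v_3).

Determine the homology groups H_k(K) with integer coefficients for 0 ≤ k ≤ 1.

H_0 ≅ Z,  H_1 ≅ Z^4.

K has 9 vertices, 12 edges.
rank ∂_0 = 0, rank ∂_1 = 8 ⇒ b_0 = 9 − 0 − 8 = 1; all invariant factors of ∂_1 are 1 so no torsion. So H_0 = Z.
rank ∂_1 = 8, rank ∂_2 = 0 ⇒ b_1 = 12 − 8 − 0 = 4. So H_1 = Z^4.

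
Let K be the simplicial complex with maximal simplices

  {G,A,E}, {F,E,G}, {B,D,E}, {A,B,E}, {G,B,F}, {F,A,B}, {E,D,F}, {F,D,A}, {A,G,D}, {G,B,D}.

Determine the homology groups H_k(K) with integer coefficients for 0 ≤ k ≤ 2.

Order the vertices as A < B < D < E < F < G. Listing each simplex with vertices in this order, K has dimension 2 with simplices:

  0-simplices (6): A, B, D, E, F, G
  1-simplices (15): AB, AD, AE, AF, AG, BD, BE, BF, BG, DE, DF, DG, EF, EG, FG
  2-simplices (10): ABE, ABF, ADF, ADG, AEG, BDE, BDG, BFG, DEF, EFG

giving chain groups C_0 ≅ Z^6, C_1 ≅ Z^15, C_2 ≅ Z^10.

The boundary map ∂_1: C_1 → C_0 maps an edge to its endpoints' difference, ∂[p,q] = q − p. For instance
  ∂BE = E − B.
This gives a 6×15 integer matrix of rank 5; reducing to Smith normal form yields diagonal entries (1,1,1,1,1).

∂_2: C_2 → C_1 sends each 2-simplex [p,q,r] to [q,r] − [p,r] + [p,q]. For instance
  ∂ADG = DG − AG + AD,
  ∂BDE = DE − BE + BD.
The 15×10 boundary matrix has rank 10 and Smith normal form diag(1,1,1,1,1,1,1,1,1,2).

Reading off H_k = ker ∂_k / im ∂_{k+1}:

  H_0: rank C_0 − rank ∂_1 = 6 − 5 = 1, and the invariant factors of ∂_1 are all 1, so H_0 = Z.
  H_1: rank ker ∂_1 − rank ∂_2 = (15 − 5) − 10 = 0, and ∂_2 has invariant factor 2 > 1, so H_1 = Z/2.
  H_2: rank ker ∂_2 − rank ∂_3 = (10 − 10) − 0 = 0, and there is no ∂_3, so H_2 = 0.

(K is a triangulation of the real projective plane RP^2.)

H_0 = Z,  H_1 = Z/2,  H_2 = 0.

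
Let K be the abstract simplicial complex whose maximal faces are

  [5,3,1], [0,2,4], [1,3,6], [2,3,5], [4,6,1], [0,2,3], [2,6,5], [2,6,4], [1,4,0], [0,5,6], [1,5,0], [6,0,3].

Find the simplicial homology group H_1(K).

H_1 ≅ Z_2.

K has 7 vertices, 18 edges, 12 triangles.
rank ∂_1 = 6, rank ∂_2 = 12 ⇒ b_1 = 18 − 6 − 12 = 0; ∂_2 has invariant factor(s) [2] giving torsion. So H_1 = Z_2.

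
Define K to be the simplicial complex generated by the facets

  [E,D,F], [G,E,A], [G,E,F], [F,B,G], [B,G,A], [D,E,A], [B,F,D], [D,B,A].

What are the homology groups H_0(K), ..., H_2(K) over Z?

K has 6 vertices, 12 edges, 8 triangles.
rank ∂_0 = 0, rank ∂_1 = 5 ⇒ b_0 = 6 − 0 − 5 = 1; all invariant factors of ∂_1 are 1 so no torsion. So H_0 ≅ Z.
rank ∂_1 = 5, rank ∂_2 = 7 ⇒ b_1 = 12 − 5 − 7 = 0; all invariant factors of ∂_2 are 1 so no torsion. So H_1 ≅ 0.
rank ∂_2 = 7, rank ∂_3 = 0 ⇒ b_2 = 8 − 7 − 0 = 1. So H_2 ≅ Z.

H_0 ≅ Z,  H_1 = 0,  H_2 ≅ Z.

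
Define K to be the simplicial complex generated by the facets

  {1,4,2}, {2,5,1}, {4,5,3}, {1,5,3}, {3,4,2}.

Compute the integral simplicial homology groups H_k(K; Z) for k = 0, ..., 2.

We work with the vertex ordering 1 < 2 < 3 < 4 < 5. The simplices of K, each written with vertices in increasing order, are:

  0-simplices (5): [1], [2], [3], [4], [5]
  1-simplices (10): [1,2], [1,3], [1,4], [1,5], [2,3], [2,4], [2,5], [3,4], [3,5], [4,5]
  2-simplices (5): [1,2,4], [1,2,5], [1,3,5], [2,3,4], [3,4,5]

giving chain groups C_0 ≅ Z^5, C_1 ≅ Z^10, C_2 ≅ Z^5.

∂_1: C_1 → C_0 sends each edge [p,q] (with p < q) to q − p. For instance
  ∂[2,4] = [4] − [2].
The resulting 5×10 matrix has rank 4, and its Smith normal form has invariant factors (1,1,1,1).

Boundary ∂_2: C_2 → C_1 maps a triangle to the signed sum of its edges. For instance
  ∂[2,3,4] = [3,4] − [2,4] + [2,3],
  ∂[3,4,5] = [4,5] − [3,5] + [3,4].
This gives a 10×5 integer matrix of rank 5; reducing to Smith normal form yields diagonal entries (1,1,1,1,1).

Computing H_k = (kernel of ∂_k) / (image of ∂_{k+1}):

  H_0: rank C_0 − rank ∂_1 = 5 − 4 = 1, and the invariant factors of ∂_1 are all 1, so H_0 = Z.
  H_1: rank ker ∂_1 − rank ∂_2 = (10 − 4) − 5 = 1, and the invariant factors of ∂_2 are all 1, so H_1 = Z.
  H_2: rank ker ∂_2 − rank ∂_3 = (5 − 5) − 0 = 0, and there is no ∂_3, so H_2 = 0.

As a check, the Euler characteristic is 5 − 10 + 5 = 0, which agrees with 1 − 1 + 0 = 0.

H_0 = Z,  H_1 = Z,  H_2 = 0.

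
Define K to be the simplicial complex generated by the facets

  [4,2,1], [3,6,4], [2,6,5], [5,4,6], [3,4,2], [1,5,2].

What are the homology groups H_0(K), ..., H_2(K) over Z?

H_0 ≅ Z,  H_1 ≅ Z,  H_2 = 0.

We work with the vertex ordering 1 < 2 < 3 < 4 < 5 < 6. The simplices of K, each written with vertices in increasing order, are:

  0-simplices (6): [1], [2], [3], [4], [5], [6]
  1-simplices (12): [1,2], [1,4], [1,5], [2,3], [2,4], [2,5], [2,6], [3,4], [3,6], [4,5], [4,6], [5,6]
  2-simplices (6): [1,2,4], [1,2,5], [2,3,4], [2,5,6], [3,4,6], [4,5,6]

giving chain groups C_0 ≅ Z^6, C_1 ≅ Z^12, C_2 ≅ Z^6.

∂_1: C_1 → C_0 maps an edge to its endpoints' difference, ∂[p,q] = q − p.
The 6×12 boundary matrix has rank 5 and Smith normal form diag(1,1,1,1,1).

∂_2: C_2 → C_1 acts by ∂[p,q,r] = [q,r] − [p,r] + [p,q]. For instance
  ∂[1,2,4] = [2,4] − [1,4] + [1,2],
  ∂[2,5,6] = [5,6] − [2,6] + [2,5].
The 12×6 boundary matrix has rank 6 and Smith normal form diag(1,1,1,1,1,1).

Now H_k = ker ∂_k / im ∂_{k+1}, so:

  H_0: rank C_0 − rank ∂_1 = 6 − 5 = 1, and the invariant factors of ∂_1 are all 1, so H_0 = Z.
  H_1: rank ker ∂_1 − rank ∂_2 = (12 − 5) − 6 = 1, and the invariant factors of ∂_2 are all 1, so H_1 = Z.
  H_2: rank ker ∂_2 − rank ∂_3 = (6 − 6) − 0 = 0, and there is no ∂_3, so H_2 = 0.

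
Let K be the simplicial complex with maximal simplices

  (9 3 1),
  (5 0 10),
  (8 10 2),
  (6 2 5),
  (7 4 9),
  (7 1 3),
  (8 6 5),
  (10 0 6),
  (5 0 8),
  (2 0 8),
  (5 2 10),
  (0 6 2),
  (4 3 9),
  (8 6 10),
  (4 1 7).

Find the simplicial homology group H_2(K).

H_2 = 0.

We work with the vertex ordering 0 < 1 < 2 < 3 < 4 < 5 < 6 < 7 < 8 < 9 < 10. The simplices of K, each written with vertices in increasing order, are:

  0-simplices (11): [0], [1], [2], [3], [4], [5], [6], [7], [8], [9], [10]
  1-simplices (25): (25 of them)
  2-simplices (15): [0,2,6], [0,2,8], [0,5,8], [0,5,10], [0,6,10], [1,3,7], [1,3,9], [1,4,7], [2,5,6], [2,5,10], [2,8,10], [3,4,9], [4,7,9], [5,6,8], [6,8,10]

so the chain groups are C_0 ≅ Z^11, C_1 ≅ Z^25, C_2 ≅ Z^15.

∂_1: C_1 → C_0 is given by ∂[p,q] = [q] − [p].
The 11×25 boundary matrix has rank 9 and Smith normal form diag(1,1,1,1,1,1,1,1,1).

∂_2: C_2 → C_1 maps a triangle to the signed sum of its edges. For instance
  ∂[3,4,9] = [4,9] − [3,9] + [3,4],
  ∂[2,5,10] = [5,10] − [2,10] + [2,5].
The 25×15 boundary matrix has rank 15 and Smith normal form diag(1,1,1,1,1,1,1,1,1,1,1,1,1,1,2).

Now H_k = ker ∂_k / im ∂_{k+1}, so:

  H_2: rank ker ∂_2 − rank ∂_3 = (15 − 15) − 0 = 0, and there is no ∂_3, so H_2 ≅ 0.

(K is a triangulation of the disjoint union of the Möbius band and the real projective plane RP^2.)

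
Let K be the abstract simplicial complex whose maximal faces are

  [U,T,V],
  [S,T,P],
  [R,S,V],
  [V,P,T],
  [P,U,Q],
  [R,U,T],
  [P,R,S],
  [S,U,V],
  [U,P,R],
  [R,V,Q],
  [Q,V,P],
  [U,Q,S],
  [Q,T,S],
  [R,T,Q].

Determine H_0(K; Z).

H_0 ≅ Z.

Take the total order P < Q < R < S < T < U < V on the vertex set. Then K (dimension 2) consists of the simplices:

  0-simplices (7): P, Q, R, S, T, U, V
  1-simplices (21): PQ, PR, PS, PT, PU, PV, QR, QS, QT, QU, QV, RS, RT, RU, RV, ST, SU, SV, TU, TV, UV
  2-simplices (14): PQU, PQV, PRS, PRU, PST, PTV, QRT, QRV, QST, QSU, RSV, RTU, SUV, TUV

giving chain groups C_0 ≅ Z^7, C_1 ≅ Z^21, C_2 ≅ Z^14.

Boundary ∂_1: C_1 → C_0 sends each edge [p,q] (with p < q) to q − p. For instance
  ∂QS = S − Q.
The 7×21 boundary matrix has rank 6 and Smith normal form diag(1,1,1,1,1,1).

The boundary map ∂_2: C_2 → C_1 acts by ∂[p,q,r] = [q,r] − [p,r] + [p,q]. For instance
  ∂QRV = RV − QV + QR,
  ∂QSU = SU − QU + QS.
The 21×14 boundary matrix has rank 13 and Smith normal form diag(1,1,1,1,1,1,1,1,1,1,1,1,1).

Reading off H_k = ker ∂_k / im ∂_{k+1}:

  H_0: rank C_0 − rank ∂_1 = 7 − 6 = 1, and the invariant factors of ∂_1 are all 1, so H_0 = Z.

(K is a triangulation of the torus T^2.)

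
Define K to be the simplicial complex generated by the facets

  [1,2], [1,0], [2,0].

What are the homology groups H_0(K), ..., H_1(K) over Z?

H_0 = Z,  H_1 = Z.

Order the vertices as 0 < 1 < 2. Listing each simplex with vertices in this order, K has dimension 1 with simplices:

  0-simplices (3): [0], [1], [2]
  1-simplices (3): [0,1], [0,2], [1,2]

giving chain groups C_0 ≅ Z^3, C_1 ≅ Z^3.

The boundary map ∂_1: C_1 → C_0 maps an edge to its endpoints' difference, ∂[p,q] = q − p. For instance
  ∂[1,2] = [2] − [1].
The 3×3 boundary matrix has rank 2 and Smith normal form diag(1,1).

Reading off H_k = ker ∂_k / im ∂_{k+1}:

  H_0: rank C_0 − rank ∂_1 = 3 − 2 = 1, and the invariant factors of ∂_1 are all 1, so H_0 ≅ Z.
  H_1: rank ker ∂_1 − rank ∂_2 = (3 − 2) − 0 = 1, and there is no ∂_2, so H_1 ≅ Z.

(K is a triangulation of the circle S^1.)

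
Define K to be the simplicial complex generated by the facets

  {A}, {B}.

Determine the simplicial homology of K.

Order the vertices as A < B. Listing each simplex with vertices in this order, K has dimension 0 with simplices:

  0-simplices (2): A, B

so the chain groups are C_0 ≅ Z^2.

Reading off H_k = ker ∂_k / im ∂_{k+1}:

  H_0: rank C_0 − rank ∂_1 = 2 − 0 = 2, and there is no ∂_1, so H_0 ≅ Z^2.

(K is a triangulation of a set of 2 points.)

H_0 = Z^2.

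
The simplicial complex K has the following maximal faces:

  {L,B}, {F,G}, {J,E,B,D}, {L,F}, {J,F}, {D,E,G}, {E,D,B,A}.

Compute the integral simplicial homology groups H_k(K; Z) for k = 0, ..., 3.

Fix the vertex order A < B < D < E < F < G < J < L and write every simplex with vertices in increasing order. Then dim K = 3 and the simplices of K are:

  0-simplices (8): A, B, D, E, F, G, J, L
  1-simplices (15): AB, AD, AE, BD, BE, BJ, BL, DE, DG, DJ, EG, EJ, FG, FJ, FL
  2-simplices (8): ABD, ABE, ADE, BDE, BDJ, BEJ, DEG, DEJ
  3-simplices (2): ABDE, BDEJ

so the chain groups are C_0 ≅ Z^8, C_1 ≅ Z^15, C_2 ≅ Z^8, C_3 ≅ Z^2.

∂_1: C_1 → C_0 maps an edge to its endpoints' difference, ∂[p,q] = q − p. For instance
  ∂BE = E − B.
The resulting 8×15 matrix has rank 7, and its Smith normal form has invariant factors (1,1,1,1,1,1,1).

Boundary ∂_2: C_2 → C_1 maps a triangle to the signed sum of its edges. For instance
  ∂BEJ = EJ − BJ + BE,
  ∂ADE = DE − AE + AD.
The resulting 15×8 matrix has rank 6, and its Smith normal form has invariant factors (1,1,1,1,1,1).

The boundary map ∂_3: C_3 → C_2 sends each 3-simplex σ to the alternating sum Σ_i (−1)^i (σ with its i-th vertex removed). For instance
  ∂BDEJ = DEJ − BEJ + BDJ − BDE,
  ∂ABDE = BDE − ADE + ABE − ABD.
As a 8×2 matrix over Z this has rank 2, with invariant factors (1,1).

Now H_k = ker ∂_k / im ∂_{k+1}, so:

  H_0: rank C_0 − rank ∂_1 = 8 − 7 = 1, and the invariant factors of ∂_1 are all 1, so H_0 ≅ Z.
  H_1: rank ker ∂_1 − rank ∂_2 = (15 − 7) − 6 = 2, and the invariant factors of ∂_2 are all 1, so H_1 ≅ Z^2.
  H_2: rank ker ∂_2 − rank ∂_3 = (8 − 6) − 2 = 0, and the invariant factors of ∂_3 are all 1, so H_2 ≅ 0.
  H_3: rank ker ∂_3 − rank ∂_4 = (2 − 2) − 0 = 0, and there is no ∂_4, so H_3 ≅ 0.

As a check, the Euler characteristic is 8 − 15 + 8 − 2 = -1, which agrees with 1 − 2 + 0 − 0 = -1.

H_0 = Z,  H_1 = Z^2,  H_2 = 0,  H_3 = 0.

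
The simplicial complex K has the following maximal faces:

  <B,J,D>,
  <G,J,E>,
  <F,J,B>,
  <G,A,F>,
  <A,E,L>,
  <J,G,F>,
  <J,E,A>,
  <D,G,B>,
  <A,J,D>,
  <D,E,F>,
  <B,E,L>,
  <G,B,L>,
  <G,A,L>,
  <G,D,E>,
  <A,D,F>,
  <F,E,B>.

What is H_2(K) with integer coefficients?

We work with the vertex ordering A < B < D < E < F < G < J < L. The simplices of K, each written with vertices in increasing order, are:

  0-simplices (8): A, B, D, E, F, G, J, L
  1-simplices (24): AD, AE, AF, AG, AJ, AL, BD, BE, BF, BG, BJ, BL, DE, DF, DG, DJ, EF, EG, EJ, EL, FG, FJ, GJ, GL
  2-simplices (16): ADF, ADJ, AEJ, AEL, AFG, AGL, BDG, BDJ, BEF, BEL, BFJ, BGL, DEF, DEG, EGJ, FGJ

giving chain groups C_0 ≅ Z^8, C_1 ≅ Z^24, C_2 ≅ Z^16.

∂_1: C_1 → C_0 sends each edge [p,q] (with p < q) to q − p.
This gives a 8×24 integer matrix of rank 7; reducing to Smith normal form yields diagonal entries (1,1,1,1,1,1,1).

Boundary ∂_2: C_2 → C_1 acts by ∂[p,q,r] = [q,r] − [p,r] + [p,q]. For instance
  ∂AFG = FG − AG + AF,
  ∂AEJ = EJ − AJ + AE.
As a 24×16 matrix over Z this has rank 15, with invariant factors (1,1,1,1,1,1,1,1,1,1,1,1,1,1,1).

From H_k ≅ ker(∂_k) / im(∂_{k+1}) we obtain:

  H_2: rank ker ∂_2 − rank ∂_3 = (16 − 15) − 0 = 1, and there is no ∂_3, so H_2 ≅ Z.

(K is a triangulation of the torus T^2.)

H_2 = Z.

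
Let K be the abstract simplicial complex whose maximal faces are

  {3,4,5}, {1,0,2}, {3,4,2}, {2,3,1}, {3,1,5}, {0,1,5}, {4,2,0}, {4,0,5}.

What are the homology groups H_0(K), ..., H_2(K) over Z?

H_0 = Z,  H_1 = 0,  H_2 = Z.

Fix the vertex order 0 < 1 < 2 < 3 < 4 < 5 and write every simplex with vertices in increasing order. Then dim K = 2 and the simplices of K are:

  0-simplices (6): [0], [1], [2], [3], [4], [5]
  1-simplices (12): [0,1], [0,2], [0,4], [0,5], [1,2], [1,3], [1,5], [2,3], [2,4], [3,4], [3,5], [4,5]
  2-simplices (8): [0,1,2], [0,1,5], [0,2,4], [0,4,5], [1,2,3], [1,3,5], [2,3,4], [3,4,5]

so the chain groups are C_0 ≅ Z^6, C_1 ≅ Z^12, C_2 ≅ Z^8.

∂_1: C_1 → C_0 sends each edge [p,q] (with p < q) to q − p.
As a 6×12 matrix over Z this has rank 5, with invariant factors (1,1,1,1,1).

Boundary ∂_2: C_2 → C_1 sends each 2-simplex [p,q,r] to [q,r] − [p,r] + [p,q]. For instance
  ∂[1,2,3] = [2,3] − [1,3] + [1,2],
  ∂[1,3,5] = [3,5] − [1,5] + [1,3].
As a 12×8 matrix over Z this has rank 7, with invariant factors (1,1,1,1,1,1,1).

Reading off H_k = ker ∂_k / im ∂_{k+1}:

  H_0: rank C_0 − rank ∂_1 = 6 − 5 = 1, and the invariant factors of ∂_1 are all 1, so H_0 ≅ Z.
  H_1: rank ker ∂_1 − rank ∂_2 = (12 − 5) − 7 = 0, and the invariant factors of ∂_2 are all 1, so H_1 ≅ 0.
  H_2: rank ker ∂_2 − rank ∂_3 = (8 − 7) − 0 = 1, and there is no ∂_3, so H_2 ≅ Z.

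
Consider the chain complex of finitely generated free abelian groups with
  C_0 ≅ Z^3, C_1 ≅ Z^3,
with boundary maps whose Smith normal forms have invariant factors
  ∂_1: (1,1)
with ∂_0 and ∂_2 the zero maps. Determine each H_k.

H_0: b_0 = 3 − 0 − 2 = 1; torsion from ∂_1 factors > 1: none. So H_0 = Z.
H_1: b_1 = 3 − 2 − 0 = 1; torsion from ∂_2 factors > 1: none. So H_1 = Z.

H_0 = Z,  H_1 = Z.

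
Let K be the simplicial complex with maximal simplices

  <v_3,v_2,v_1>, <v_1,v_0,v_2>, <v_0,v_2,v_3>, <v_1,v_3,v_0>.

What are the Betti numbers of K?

Order the vertices as v_0 < v_1 < v_2 < v_3. Listing each simplex with vertices in this order, K has dimension 2 with simplices:

  0-simplices (4): [v_0], [v_1], [v_2], [v_3]
  1-simplices (6): [v_0,v_1], [v_0,v_2], [v_0,v_3], [v_1,v_2], [v_1,v_3], [v_2,v_3]
  2-simplices (4): [v_0,v_1,v_2], [v_0,v_1,v_3], [v_0,v_2,v_3], [v_1,v_2,v_3]

Hence C_0 ≅ Z^4, C_1 ≅ Z^6, C_2 ≅ Z^4.

The boundary map ∂_1: C_1 → C_0 sends each edge [p,q] (with p < q) to q − p.
The resulting 4×6 matrix has rank 3, and its Smith normal form has invariant factors (1,1,1).

∂_2: C_2 → C_1 sends each 2-simplex [p,q,r] to [q,r] − [p,r] + [p,q]. For instance
  ∂[v_0,v_2,v_3] = [v_2,v_3] − [v_0,v_3] + [v_0,v_2],
  ∂[v_0,v_1,v_2] = [v_1,v_2] − [v_0,v_2] + [v_0,v_1].
As a 6×4 matrix over Z this has rank 3, with invariant factors (1,1,1).

Now H_k = ker ∂_k / im ∂_{k+1}, so:

  H_0: rank C_0 − rank ∂_1 = 4 − 3 = 1, and the invariant factors of ∂_1 are all 1, so H_0 = Z.
  H_1: rank ker ∂_1 − rank ∂_2 = (6 − 3) − 3 = 0, and the invariant factors of ∂_2 are all 1, so H_1 = 0.
  H_2: rank ker ∂_2 − rank ∂_3 = (4 − 3) − 0 = 1, and there is no ∂_3, so H_2 = Z.

As a check, the Euler characteristic is 4 − 6 + 4 = 2, which agrees with 1 − 0 + 1 = 2.

Hence the Betti numbers are b_0 = 1, b_1 = 0, b_2 = 1.

b_0 = 1, b_1 = 0, b_2 = 1.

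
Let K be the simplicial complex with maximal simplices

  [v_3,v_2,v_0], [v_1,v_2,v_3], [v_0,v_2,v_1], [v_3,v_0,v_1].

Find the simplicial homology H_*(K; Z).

H_0 = Z,  H_1 = 0,  H_2 = Z.

Fix the vertex order v_0 < v_1 < v_2 < v_3 and write every simplex with vertices in increasing order. Then dim K = 2 and the simplices of K are:

  0-simplices (4): [v_0], [v_1], [v_2], [v_3]
  1-simplices (6): [v_0,v_1], [v_0,v_2], [v_0,v_3], [v_1,v_2], [v_1,v_3], [v_2,v_3]
  2-simplices (4): [v_0,v_1,v_2], [v_0,v_1,v_3], [v_0,v_2,v_3], [v_1,v_2,v_3]

so the chain groups are C_0 ≅ Z^4, C_1 ≅ Z^6, C_2 ≅ Z^4.

The boundary map ∂_1: C_1 → C_0 maps an edge to its endpoints' difference, ∂[p,q] = q − p. For instance
  ∂[v_0,v_3] = [v_3] − [v_0].
This gives a 4×6 integer matrix of rank 3; reducing to Smith normal form yields diagonal entries (1,1,1).

Boundary ∂_2: C_2 → C_1 maps a triangle to the signed sum of its edges. For instance
  ∂[v_0,v_2,v_3] = [v_2,v_3] − [v_0,v_3] + [v_0,v_2],
  ∂[v_0,v_1,v_3] = [v_1,v_3] − [v_0,v_3] + [v_0,v_1].
The resulting 6×4 matrix has rank 3, and its Smith normal form has invariant factors (1,1,1).

Reading off H_k = ker ∂_k / im ∂_{k+1}:

  H_0: rank C_0 − rank ∂_1 = 4 − 3 = 1, and the invariant factors of ∂_1 are all 1, so H_0 ≅ Z.
  H_1: rank ker ∂_1 − rank ∂_2 = (6 − 3) − 3 = 0, and the invariant factors of ∂_2 are all 1, so H_1 ≅ 0.
  H_2: rank ker ∂_2 − rank ∂_3 = (4 − 3) − 0 = 1, and there is no ∂_3, so H_2 ≅ Z.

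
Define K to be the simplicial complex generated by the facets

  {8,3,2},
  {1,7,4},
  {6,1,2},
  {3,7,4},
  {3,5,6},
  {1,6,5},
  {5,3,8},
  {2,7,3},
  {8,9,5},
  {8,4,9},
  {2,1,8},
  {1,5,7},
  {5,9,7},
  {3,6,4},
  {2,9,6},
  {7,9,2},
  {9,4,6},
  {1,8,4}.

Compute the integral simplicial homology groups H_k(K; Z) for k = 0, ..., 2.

H_0 = Z,  H_1 = Z^2,  H_2 = Z.

Take the total order 1 < 2 < 3 < 4 < 5 < 6 < 7 < 8 < 9 on the vertex set. Then K (dimension 2) consists of the simplices:

  0-simplices (9): [1], [2], [3], [4], [5], [6], [7], [8], [9]
  1-simplices (27): (27 of them)
  2-simplices (18): [1,2,6], [1,2,8], [1,4,7], [1,4,8], [1,5,6], [1,5,7], [2,3,7], [2,3,8], [2,6,9], [2,7,9], [3,4,6], [3,4,7], [3,5,6], [3,5,8], [4,6,9], [4,8,9], [5,7,9], [5,8,9]

Hence C_0 ≅ Z^9, C_1 ≅ Z^27, C_2 ≅ Z^18.

∂_1: C_1 → C_0 maps an edge to its endpoints' difference, ∂[p,q] = q − p. For instance
  ∂[1,4] = [4] − [1].
The resulting 9×27 matrix has rank 8, and its Smith normal form has invariant factors (1,1,1,1,1,1,1,1).

The boundary map ∂_2: C_2 → C_1 acts by ∂[p,q,r] = [q,r] − [p,r] + [p,q]. For instance
  ∂[3,4,6] = [4,6] − [3,6] + [3,4],
  ∂[3,5,8] = [5,8] − [3,8] + [3,5].
The 27×18 boundary matrix has rank 17 and Smith normal form diag(1,1,1,1,1,1,1,1,1,1,1,1,1,1,1,1,1).

Computing H_k = (kernel of ∂_k) / (image of ∂_{k+1}):

  H_0: rank C_0 − rank ∂_1 = 9 − 8 = 1, and the invariant factors of ∂_1 are all 1, so H_0 = Z.
  H_1: rank ker ∂_1 − rank ∂_2 = (27 − 8) − 17 = 2, and the invariant factors of ∂_2 are all 1, so H_1 = Z^2.
  H_2: rank ker ∂_2 − rank ∂_3 = (18 − 17) − 0 = 1, and there is no ∂_3, so H_2 = Z.

As a check, the Euler characteristic is 9 − 27 + 18 = 0, which agrees with 1 − 2 + 1 = 0.
(K is a triangulation of the torus T^2.)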